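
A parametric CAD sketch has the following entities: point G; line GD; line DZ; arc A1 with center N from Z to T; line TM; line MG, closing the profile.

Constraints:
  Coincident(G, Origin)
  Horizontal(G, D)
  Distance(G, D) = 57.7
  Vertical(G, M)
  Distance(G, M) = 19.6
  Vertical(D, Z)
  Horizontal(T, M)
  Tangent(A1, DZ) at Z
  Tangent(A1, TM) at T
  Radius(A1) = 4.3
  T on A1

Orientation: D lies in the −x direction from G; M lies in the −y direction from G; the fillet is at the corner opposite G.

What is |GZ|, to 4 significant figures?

59.69

G is at the origin; G and D share the same y with |GD| = 57.7 and D on the −x side, so D = (-57.70, 0.000). G and M share the same x with |GM| = 19.6 and M on the −y side, so M = (0.000, -19.60). The virtual corner opposite G is at (-57.70, -19.60). Tangency of A1 to DZ means the radius NZ is perpendicular to DZ and since A1 is tangent to TM there, NT ⟂ TM, with radius 4.3, so the center N sits 4.3 in from both sides at N = (-53.40, -15.30). That places the tangent points at Z = (-57.70, -15.30) on DZ and T = (-53.40, -19.60) on TM. Then |GZ| = |Z − G| = 59.69.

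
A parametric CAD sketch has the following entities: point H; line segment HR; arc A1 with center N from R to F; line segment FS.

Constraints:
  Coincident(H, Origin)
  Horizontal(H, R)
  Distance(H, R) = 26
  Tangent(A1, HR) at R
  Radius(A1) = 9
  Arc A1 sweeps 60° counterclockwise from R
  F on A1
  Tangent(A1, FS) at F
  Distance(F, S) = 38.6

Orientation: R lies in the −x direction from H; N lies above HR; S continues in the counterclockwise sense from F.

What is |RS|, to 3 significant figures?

46.6

H is at the origin; H and R share the same y with |HR| = 26.0 and R on the −x side, so R = (-26.0, 0.00). Since A1 is tangent to HR there, NR ⟂ HR, so N = R + (0, 9) = (-26.0, 9.00). On A1, R sits at bearing -90° from N; a 60° counterclockwise sweep puts F at bearing -30°, so F = N + 9.0·(cos -30°, sin -30°) = (-18.2, 4.50). A1 meets FS tangentially, so NF is at right angles to FS, so FS runs along (−sin -30°, cos -30°); with |FS| = 38.6, S = (1.09, 37.9). Then |RS| = |S − R| = 46.6.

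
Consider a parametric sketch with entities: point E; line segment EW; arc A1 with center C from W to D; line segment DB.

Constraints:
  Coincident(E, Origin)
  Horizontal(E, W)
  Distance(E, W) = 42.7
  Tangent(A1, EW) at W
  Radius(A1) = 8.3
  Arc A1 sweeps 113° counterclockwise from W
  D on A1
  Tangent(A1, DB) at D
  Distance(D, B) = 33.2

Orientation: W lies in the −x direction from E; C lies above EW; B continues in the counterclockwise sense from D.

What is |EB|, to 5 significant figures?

63.873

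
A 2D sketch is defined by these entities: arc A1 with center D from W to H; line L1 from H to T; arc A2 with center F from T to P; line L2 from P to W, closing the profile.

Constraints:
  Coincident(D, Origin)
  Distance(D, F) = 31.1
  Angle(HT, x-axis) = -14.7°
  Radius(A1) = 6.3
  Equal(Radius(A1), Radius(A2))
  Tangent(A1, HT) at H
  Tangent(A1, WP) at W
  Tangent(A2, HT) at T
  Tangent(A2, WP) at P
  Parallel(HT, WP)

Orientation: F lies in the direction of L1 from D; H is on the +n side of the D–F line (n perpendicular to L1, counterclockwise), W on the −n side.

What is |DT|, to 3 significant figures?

31.7

The slot axis is L1's direction at -14.7°, so u = (cos -14.7°, sin -14.7°) = (0.967, -0.254) and n = (−sin -14.7°, cos -14.7°) = (0.254, 0.967). D is at the origin and F lies 31.1 along u from D, so F = 31.1·u = (30.1, -7.89). Tangency of A1 to both parallel lines with radius 6.3 puts H and W at D ± 6.3·n: H = (1.60, 6.09), W = (-1.60, -6.09). Equal radii place T and P the same way about F: T = F + 6.3·n = (31.7, -1.80), P = F − 6.3·n = (28.5, -14.0). Then |DT| = |T − D| = 31.7.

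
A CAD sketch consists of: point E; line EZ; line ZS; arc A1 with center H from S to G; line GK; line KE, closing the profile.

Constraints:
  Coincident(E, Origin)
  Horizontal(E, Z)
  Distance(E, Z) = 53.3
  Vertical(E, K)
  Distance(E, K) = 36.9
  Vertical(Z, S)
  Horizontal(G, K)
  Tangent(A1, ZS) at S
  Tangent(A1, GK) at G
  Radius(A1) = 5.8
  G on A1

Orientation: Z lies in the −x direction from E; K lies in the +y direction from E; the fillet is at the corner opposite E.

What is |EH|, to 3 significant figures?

56.8

E is at the origin; EZ is horizontal with |EZ| = 53.3 and Z on the −x side, so Z = (-53.3, 0.00). E and K share the same x with |EK| = 36.9 and K on the +y side, so K = (0.00, 36.9). The virtual corner opposite E is at (-53.3, 36.9). Since A1 is tangent to ZS there, HS ⟂ ZS and since A1 is tangent to GK there, HG ⟂ GK, with radius 5.8, so the center H sits 5.8 in from both sides at H = (-47.5, 31.1). Then |EH| = |H − E| = 56.8.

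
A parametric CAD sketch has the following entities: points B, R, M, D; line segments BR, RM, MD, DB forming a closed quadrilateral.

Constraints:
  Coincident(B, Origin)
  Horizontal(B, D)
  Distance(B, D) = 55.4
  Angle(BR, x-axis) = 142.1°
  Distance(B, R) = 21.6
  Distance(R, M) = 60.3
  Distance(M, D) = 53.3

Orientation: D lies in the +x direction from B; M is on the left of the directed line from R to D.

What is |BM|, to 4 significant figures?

57.83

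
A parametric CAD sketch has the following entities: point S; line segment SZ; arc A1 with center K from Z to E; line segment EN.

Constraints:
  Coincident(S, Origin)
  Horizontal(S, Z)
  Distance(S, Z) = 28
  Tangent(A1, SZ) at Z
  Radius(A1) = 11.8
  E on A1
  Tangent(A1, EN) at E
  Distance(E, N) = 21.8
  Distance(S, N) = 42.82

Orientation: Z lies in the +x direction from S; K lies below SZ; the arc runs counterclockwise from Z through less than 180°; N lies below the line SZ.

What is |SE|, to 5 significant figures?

22.609

Checks: |KE| = 11.80 ✓; ∠(KE, EN) = 90.00° ✓; |EN| = 21.80 ✓; |SN| = 42.82 ✓.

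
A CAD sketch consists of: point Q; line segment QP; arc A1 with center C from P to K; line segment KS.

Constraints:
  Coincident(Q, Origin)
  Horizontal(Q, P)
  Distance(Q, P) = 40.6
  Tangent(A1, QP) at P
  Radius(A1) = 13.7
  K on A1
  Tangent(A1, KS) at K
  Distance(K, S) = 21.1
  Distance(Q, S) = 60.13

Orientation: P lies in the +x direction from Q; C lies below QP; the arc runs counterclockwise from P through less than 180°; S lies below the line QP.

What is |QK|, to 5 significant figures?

39.114

Checks: |CK| = 13.70 ✓; ∠(CK, KS) = 90.00° ✓; |KS| = 21.10 ✓; |QS| = 60.13 ✓.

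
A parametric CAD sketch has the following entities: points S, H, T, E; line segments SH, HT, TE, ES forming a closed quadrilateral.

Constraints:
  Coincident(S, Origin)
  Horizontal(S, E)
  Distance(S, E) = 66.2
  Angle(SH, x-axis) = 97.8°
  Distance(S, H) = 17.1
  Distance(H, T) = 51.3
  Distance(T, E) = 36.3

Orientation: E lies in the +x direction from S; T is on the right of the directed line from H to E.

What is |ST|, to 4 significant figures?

39.43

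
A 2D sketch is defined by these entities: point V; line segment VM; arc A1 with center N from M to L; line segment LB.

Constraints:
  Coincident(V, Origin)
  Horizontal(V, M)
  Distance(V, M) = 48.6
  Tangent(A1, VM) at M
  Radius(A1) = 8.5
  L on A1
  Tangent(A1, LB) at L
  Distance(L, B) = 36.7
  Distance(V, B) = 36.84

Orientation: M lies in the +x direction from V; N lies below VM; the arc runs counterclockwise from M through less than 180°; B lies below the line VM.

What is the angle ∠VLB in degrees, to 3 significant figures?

55.2°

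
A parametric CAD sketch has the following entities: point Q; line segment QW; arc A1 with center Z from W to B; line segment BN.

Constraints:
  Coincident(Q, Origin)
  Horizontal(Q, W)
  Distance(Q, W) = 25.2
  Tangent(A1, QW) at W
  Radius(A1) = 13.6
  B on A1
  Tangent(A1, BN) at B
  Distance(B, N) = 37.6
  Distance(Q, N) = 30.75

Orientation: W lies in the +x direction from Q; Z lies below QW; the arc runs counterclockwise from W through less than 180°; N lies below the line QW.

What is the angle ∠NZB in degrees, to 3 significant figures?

70.1°

Q is at the origin; Q and W share the same y with |QW| = 25.2 and W on the +x side, so W = (25.2, 0.00). Since A1 is tangent to QW there, ZW ⟂ QW, so Z = W + (0, -13.6) = (25.2, -13.6). Since ZB ⟂ BN (tangency), |ZN| = √(13.6² + 37.6²) = 40.0 regardless of where B sits on A1. So N lies on both circle(Q, 30.75) and circle(Z, 40.0); the below-QW intersection is N = (-12.0, -28.3). B is the foot of the tangent from N: B = (16.2, -3.41).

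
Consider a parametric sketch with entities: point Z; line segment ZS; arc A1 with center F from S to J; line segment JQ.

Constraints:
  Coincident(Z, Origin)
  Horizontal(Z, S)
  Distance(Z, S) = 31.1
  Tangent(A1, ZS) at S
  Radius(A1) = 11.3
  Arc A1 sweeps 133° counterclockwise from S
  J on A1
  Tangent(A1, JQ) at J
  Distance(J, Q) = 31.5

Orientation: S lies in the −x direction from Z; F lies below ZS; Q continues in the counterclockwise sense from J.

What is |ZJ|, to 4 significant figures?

43.71

Since A1 is tangent to ZS there, FS ⟂ ZS, so F = S + (0, -11.3) = (-31.10, -11.30). On A1, S sits at bearing 90° from F; a 133° counterclockwise sweep puts J at bearing 223°, so J = F + 11.3·(cos 223°, sin 223°) = (-39.36, -19.01). Then |ZJ| = |J − Z| = 43.71.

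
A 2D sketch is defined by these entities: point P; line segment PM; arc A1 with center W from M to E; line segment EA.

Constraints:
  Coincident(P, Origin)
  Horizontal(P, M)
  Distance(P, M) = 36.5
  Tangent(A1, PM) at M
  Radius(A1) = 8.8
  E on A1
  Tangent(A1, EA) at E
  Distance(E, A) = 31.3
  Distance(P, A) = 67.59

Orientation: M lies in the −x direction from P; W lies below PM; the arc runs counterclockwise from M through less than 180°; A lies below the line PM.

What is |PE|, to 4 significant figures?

44.33

Checks: ∠(WM, MP) = 90.00° ✓; |WM| = 8.800 ✓; |WE| = 8.800 ✓; ∠(WE, EA) = 90.00° ✓; |EA| = 31.30 ✓; |PA| = 67.59 ✓.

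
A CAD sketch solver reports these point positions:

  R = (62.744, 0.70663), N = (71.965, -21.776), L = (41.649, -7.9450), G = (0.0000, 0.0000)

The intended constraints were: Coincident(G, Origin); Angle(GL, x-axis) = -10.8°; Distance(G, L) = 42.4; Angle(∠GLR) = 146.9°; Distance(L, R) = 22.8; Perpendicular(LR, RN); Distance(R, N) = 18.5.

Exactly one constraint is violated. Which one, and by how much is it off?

Distance(R, N) = 18.5 — off by 5.80.

G = (0.00, 0.00) ✓; GL at -10.80° ✓; |GL| = 42.40 ✓; ∠GLR = 146.9° ✓; |LR| = 22.80 ✓; ∠(LR, RN) = 90.00° ✓; |RN| = 24.30 ✗.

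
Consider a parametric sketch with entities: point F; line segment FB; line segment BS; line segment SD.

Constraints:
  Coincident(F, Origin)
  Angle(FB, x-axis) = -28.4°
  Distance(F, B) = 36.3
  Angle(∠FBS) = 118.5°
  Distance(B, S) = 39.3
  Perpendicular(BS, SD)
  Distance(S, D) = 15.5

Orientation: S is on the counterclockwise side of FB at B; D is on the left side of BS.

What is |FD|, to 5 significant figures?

58.948

F is at the origin; FB runs at -28.4° with length 36.3, so B = 36.3·(cos -28.4°, sin -28.4°) = (31.931, -17.265). ∠FBS = 118.5°, so BS runs at -28.4° + (180° − 118.5°) = 33.100° from the x-axis; with |BS| = 39.3, S = B + 39.3·(cos 33.100°, sin 33.100°) = (64.854, 4.1966). BS is perpendicular to SD; with |SD| = 15.5 on the left of BS, D = S + 15.5·(-0.54610, 0.83772) = (56.389, 17.181). Then |FD| = |D − F| = 58.948.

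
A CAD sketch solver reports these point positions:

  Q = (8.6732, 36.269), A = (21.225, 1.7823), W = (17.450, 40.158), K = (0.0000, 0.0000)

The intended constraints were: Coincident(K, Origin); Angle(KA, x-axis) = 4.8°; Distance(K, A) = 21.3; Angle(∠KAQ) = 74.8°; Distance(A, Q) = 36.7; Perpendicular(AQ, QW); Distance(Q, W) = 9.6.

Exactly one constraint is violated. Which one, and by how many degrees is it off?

Perpendicular(AQ, QW) — off by 3.90°.

K = (0.00, 0.00) ✓; KA at 4.800° ✓; |KA| = 21.30 ✓; ∠KAQ = 74.80° ✓; |AQ| = 36.70 ✓; ∠(AQ, QW) = 86.10° ✗; |QW| = 9.600 ✓.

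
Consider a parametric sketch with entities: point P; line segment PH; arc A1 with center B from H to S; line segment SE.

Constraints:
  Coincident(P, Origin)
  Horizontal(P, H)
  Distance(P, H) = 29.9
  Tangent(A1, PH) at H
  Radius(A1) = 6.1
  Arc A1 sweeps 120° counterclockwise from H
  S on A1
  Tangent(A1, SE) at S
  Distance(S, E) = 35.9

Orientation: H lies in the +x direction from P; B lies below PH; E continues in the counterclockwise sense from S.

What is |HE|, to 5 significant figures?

42.187

P is at the origin; PH is horizontal with |PH| = 29.9 and H on the +x side, so H = (29.900, 0.0000). Since A1 is tangent to PH there, BH ⟂ PH, so B = H + (0, -6.1) = (29.900, -6.1000). On A1, H sits at bearing 90° from B; a 120° counterclockwise sweep puts S at bearing 210°, so S = B + 6.1·(cos 210°, sin 210°) = (24.617, -9.1500). The tangent condition forces BS to be normal to SE, so SE runs along (−sin 210°, cos 210°); with |SE| = 35.9, E = (42.567, -40.240). Then |HE| = |E − H| = 42.187.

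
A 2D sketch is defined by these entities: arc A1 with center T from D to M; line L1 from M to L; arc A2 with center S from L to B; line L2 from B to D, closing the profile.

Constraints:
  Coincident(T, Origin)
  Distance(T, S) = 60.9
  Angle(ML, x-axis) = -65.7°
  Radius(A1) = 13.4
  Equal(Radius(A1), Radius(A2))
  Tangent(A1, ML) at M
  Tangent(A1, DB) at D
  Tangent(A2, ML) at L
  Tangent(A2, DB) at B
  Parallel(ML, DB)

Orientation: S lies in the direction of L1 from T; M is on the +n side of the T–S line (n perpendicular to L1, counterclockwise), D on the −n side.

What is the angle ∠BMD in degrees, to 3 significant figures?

66.2°

Tangency of A1 to both parallel lines with radius 13.4 puts M and D at T ± 13.4·n: M = (12.2, 5.51), D = (-12.2, -5.51). Equal radii place L and B the same way about S: L = S + 13.4·n = (37.3, -50.0), B = S − 13.4·n = (12.8, -61.0). Then cos ∠BMD = MB·MD / (|MB||MD|), giving 66.2°.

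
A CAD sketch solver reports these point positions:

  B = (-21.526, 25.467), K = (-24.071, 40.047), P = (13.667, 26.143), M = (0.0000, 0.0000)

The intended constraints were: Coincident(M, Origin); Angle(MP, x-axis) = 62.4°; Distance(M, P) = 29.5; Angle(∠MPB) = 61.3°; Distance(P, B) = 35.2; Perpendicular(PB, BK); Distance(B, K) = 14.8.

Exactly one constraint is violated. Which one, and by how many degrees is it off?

Perpendicular(PB, BK) — off by 8.80°.

M = (0.00, 0.00) ✓; MP at 62.40° ✓; |MP| = 29.50 ✓; ∠MPB = 61.30° ✓; |PB| = 35.20 ✓; ∠(PB, BK) = 81.20° ✗; |BK| = 14.80 ✓.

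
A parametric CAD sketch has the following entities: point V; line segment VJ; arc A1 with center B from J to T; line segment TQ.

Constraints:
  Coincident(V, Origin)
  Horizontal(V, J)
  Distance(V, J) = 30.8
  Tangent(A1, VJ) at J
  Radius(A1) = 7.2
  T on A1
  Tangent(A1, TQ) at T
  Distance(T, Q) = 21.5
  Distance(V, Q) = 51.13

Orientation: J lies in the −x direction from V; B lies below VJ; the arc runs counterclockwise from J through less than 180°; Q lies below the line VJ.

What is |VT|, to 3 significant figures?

38.0

V is at the origin; VJ is horizontal with |VJ| = 30.8 and J on the −x side, so J = (-30.8, 0.00). The tangent condition forces BJ to be normal to VJ, so B = J + (0, -7.2) = (-30.8, -7.20). Since BT ⟂ TQ (tangency), |BQ| = √(7.2² + 21.5²) = 22.7 regardless of where T sits on A1. So Q lies on both circle(V, 51.13) and circle(B, 22.7); the below-VJ intersection is Q = (-44.4, -25.3). T is the foot of the tangent from Q: T = (-37.6, -4.93).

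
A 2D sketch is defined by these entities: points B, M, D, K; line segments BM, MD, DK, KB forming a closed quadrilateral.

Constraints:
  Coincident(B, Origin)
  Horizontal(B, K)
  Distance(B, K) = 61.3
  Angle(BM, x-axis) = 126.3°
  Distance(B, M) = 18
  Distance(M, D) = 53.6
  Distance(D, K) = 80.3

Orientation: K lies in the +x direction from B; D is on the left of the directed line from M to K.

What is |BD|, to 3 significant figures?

64.3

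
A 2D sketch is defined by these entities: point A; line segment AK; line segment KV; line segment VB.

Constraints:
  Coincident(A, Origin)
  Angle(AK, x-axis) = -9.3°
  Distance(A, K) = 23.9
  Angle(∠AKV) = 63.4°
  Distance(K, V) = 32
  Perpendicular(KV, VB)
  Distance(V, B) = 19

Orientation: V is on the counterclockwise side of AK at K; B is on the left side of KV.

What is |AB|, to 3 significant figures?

21.4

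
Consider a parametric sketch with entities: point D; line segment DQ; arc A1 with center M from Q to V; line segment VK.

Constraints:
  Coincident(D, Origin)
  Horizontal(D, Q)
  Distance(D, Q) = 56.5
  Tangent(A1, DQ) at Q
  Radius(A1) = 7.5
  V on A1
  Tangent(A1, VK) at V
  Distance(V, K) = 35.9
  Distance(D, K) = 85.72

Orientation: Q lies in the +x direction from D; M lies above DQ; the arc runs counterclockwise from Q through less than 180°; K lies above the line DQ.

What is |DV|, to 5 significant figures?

63.636

D is at the origin; D and Q share the same y with |DQ| = 56.5 and Q on the +x side, so Q = (56.500, 0.0000). Tangency of A1 to DQ means the radius MQ is perpendicular to DQ, so M = Q + (0, 7.5) = (56.500, 7.5000). Since MV ⟂ VK (tangency), |MK| = √(7.5² + 35.9²) = 36.675 regardless of where V sits on A1. So K lies on both circle(D, 85.72) and circle(M, 36.675); the above-DQ intersection is K = (76.822, 38.030). V is the foot of the tangent from K: V = (63.461, 4.7087).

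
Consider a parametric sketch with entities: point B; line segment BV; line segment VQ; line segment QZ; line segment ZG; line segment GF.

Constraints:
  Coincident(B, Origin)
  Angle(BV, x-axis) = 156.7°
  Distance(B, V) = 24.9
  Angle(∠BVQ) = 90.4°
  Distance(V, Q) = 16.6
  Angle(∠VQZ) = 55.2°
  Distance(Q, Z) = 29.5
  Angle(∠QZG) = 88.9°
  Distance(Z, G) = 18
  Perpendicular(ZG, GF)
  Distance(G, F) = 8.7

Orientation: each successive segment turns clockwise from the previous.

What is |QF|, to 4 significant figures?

27.14

B is at the origin; BV runs at 156.7° with length 24.9, so V = (-22.87, 9.849). ∠BVQ = 90.4° gives VQ at 67.10° from the x-axis; with |VQ| = 16.6, Q = (-16.41, 25.14). ∠VQZ = 55.2° gives QZ at -57.70° from the x-axis; with |QZ| = 29.5, Z = (-0.6465, 0.2055). ∠QZG = 88.9° gives ZG at -148.8° from the x-axis; with |ZG| = 18.0, G = (-16.04, -9.119). ZG ⟂ GF, so GF runs at 121.2°; with |GF| = 8.7, F = (-20.55, -1.677). Then |QF| = |F − Q| = 27.14.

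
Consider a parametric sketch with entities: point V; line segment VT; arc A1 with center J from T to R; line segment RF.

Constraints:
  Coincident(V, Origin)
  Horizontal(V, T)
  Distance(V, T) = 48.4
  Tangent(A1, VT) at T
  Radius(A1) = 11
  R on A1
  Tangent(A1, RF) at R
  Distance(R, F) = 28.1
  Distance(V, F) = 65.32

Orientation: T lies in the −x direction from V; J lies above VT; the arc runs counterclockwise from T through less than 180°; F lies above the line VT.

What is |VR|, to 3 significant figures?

41.6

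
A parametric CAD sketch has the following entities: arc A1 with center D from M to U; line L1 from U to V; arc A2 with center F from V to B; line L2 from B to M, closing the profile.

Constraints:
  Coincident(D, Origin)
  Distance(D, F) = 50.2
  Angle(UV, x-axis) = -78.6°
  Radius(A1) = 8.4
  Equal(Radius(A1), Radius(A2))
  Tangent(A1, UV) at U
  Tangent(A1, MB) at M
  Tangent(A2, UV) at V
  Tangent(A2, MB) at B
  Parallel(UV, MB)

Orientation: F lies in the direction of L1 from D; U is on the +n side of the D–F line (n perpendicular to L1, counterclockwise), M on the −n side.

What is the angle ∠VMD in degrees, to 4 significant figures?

71.50°

Tangency of A1 to both parallel lines with radius 8.4 puts U and M at D ± 8.4·n: U = (8.234, 1.660), M = (-8.234, -1.660). Equal radii place V and B the same way about F: V = F + 8.4·n = (18.16, -47.55), B = F − 8.4·n = (1.688, -50.87). Then cos ∠VMD = MV·MD / (|MV||MD|), giving 71.50°.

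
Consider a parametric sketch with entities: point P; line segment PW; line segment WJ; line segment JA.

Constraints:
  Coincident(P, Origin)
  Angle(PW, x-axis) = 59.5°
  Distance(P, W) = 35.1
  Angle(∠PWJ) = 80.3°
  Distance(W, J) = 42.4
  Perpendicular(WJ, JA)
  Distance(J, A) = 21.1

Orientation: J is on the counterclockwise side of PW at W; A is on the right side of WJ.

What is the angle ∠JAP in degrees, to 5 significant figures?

33.227°

∠PWJ = 80.3°, so WJ runs at 59.5° + (180° − 80.3°) = 159.20° from the x-axis; with |WJ| = 42.4, J = W + 42.4·(cos 159.20°, sin 159.20°) = (-21.822, 45.300). The perpendicularity gives JA at right angles to WJ; with |JA| = 21.1 on the right of WJ, A = J + 21.1·(0.35511, 0.93483) = (-14.329, 65.025). Then cos ∠JAP = AJ·AP / (|AJ||AP|), giving 33.227°.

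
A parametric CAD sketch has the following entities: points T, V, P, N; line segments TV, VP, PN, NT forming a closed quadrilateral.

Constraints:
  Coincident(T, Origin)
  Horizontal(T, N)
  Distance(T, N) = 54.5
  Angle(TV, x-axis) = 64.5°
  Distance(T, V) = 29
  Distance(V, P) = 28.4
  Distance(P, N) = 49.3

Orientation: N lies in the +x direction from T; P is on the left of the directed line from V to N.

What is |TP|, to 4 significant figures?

56.20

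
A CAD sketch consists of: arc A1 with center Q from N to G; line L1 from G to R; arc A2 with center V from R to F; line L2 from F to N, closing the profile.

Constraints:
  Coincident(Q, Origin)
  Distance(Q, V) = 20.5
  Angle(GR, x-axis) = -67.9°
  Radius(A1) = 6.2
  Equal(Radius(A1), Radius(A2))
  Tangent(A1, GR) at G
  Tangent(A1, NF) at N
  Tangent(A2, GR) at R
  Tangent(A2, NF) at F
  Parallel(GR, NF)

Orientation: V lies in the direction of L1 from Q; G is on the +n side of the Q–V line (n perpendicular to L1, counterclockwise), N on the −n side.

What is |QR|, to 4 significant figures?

21.42

The slot axis is L1's direction at -67.9°, so u = (cos -67.9°, sin -67.9°) = (0.3762, -0.9265) and n = (−sin -67.9°, cos -67.9°) = (0.9265, 0.3762). Q is at the origin and V lies 20.5 along u from Q, so V = 20.5·u = (7.713, -18.99). Tangency of A1 to both parallel lines with radius 6.2 puts G and N at Q ± 6.2·n: G = (5.744, 2.333), N = (-5.744, -2.333). Equal radii place R and F the same way about V: R = V + 6.2·n = (13.46, -16.66), F = V − 6.2·n = (1.968, -21.33). Then |QR| = |R − Q| = 21.42.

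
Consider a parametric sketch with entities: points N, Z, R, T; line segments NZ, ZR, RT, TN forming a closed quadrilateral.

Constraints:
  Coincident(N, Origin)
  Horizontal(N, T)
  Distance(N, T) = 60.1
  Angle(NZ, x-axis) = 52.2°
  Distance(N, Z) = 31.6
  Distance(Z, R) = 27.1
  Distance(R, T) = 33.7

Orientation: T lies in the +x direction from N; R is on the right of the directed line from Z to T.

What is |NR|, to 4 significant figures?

26.45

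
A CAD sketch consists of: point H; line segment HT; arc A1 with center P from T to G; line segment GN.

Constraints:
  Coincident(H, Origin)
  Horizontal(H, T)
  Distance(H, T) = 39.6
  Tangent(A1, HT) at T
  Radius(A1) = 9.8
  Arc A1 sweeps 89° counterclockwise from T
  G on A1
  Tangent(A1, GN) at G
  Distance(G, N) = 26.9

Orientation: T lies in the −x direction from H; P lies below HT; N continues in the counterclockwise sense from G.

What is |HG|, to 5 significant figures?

50.328

H is at the origin; H and T share the same y with |HT| = 39.6 and T on the −x side, so T = (-39.600, 0.0000). The tangent condition forces PT to be normal to HT, so P = T + (0, -9.8) = (-39.600, -9.8000). On A1, T sits at bearing 90° from P; an 89° counterclockwise sweep puts G at bearing 179°, so G = P + 9.8·(cos 179°, sin 179°) = (-49.399, -9.6290). Then |HG| = |G − H| = 50.328.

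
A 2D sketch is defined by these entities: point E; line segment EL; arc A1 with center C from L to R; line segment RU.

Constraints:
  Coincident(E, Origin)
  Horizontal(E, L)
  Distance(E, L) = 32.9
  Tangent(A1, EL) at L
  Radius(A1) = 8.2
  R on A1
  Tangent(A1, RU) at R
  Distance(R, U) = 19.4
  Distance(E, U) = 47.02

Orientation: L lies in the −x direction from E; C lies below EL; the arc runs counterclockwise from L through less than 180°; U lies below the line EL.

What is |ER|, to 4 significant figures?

42.10

Checks: |CL| = 8.200 ✓; |CR| = 8.200 ✓; ∠(CR, RU) = 90.00° ✓; |RU| = 19.40 ✓; |EU| = 47.02 ✓.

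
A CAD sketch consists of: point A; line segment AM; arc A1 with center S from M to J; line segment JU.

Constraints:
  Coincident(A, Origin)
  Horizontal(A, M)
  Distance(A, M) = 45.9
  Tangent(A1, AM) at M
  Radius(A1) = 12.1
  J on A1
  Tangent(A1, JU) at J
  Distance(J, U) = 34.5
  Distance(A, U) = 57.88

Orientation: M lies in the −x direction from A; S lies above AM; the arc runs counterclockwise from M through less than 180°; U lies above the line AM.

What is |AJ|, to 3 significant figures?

35.9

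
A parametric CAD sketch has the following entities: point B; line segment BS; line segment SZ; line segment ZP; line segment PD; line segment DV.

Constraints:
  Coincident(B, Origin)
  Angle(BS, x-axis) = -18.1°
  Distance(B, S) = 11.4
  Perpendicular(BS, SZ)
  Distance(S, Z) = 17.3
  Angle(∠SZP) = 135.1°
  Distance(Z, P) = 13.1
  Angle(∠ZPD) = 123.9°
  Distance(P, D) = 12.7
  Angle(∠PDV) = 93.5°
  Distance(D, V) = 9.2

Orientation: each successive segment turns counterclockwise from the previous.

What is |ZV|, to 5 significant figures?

20.637

B is at the origin; BS runs at -18.1° with length 11.4, so S = (10.836, -3.5417). BS is perpendicular to SZ, so SZ runs at 71.900°; with |SZ| = 17.3, Z = (16.211, 12.902). ∠SZP = 135.1° gives ZP at 116.80° from the x-axis; with |ZP| = 13.1, P = (10.304, 24.595). ∠ZPD = 123.9° gives PD at 172.90° from the x-axis; with |PD| = 12.7, D = (-2.2985, 26.165). ∠PDV = 93.5° gives DV at -100.60° from the x-axis; with |DV| = 9.2, V = (-3.9909, 17.122). Then |ZV| = |V − Z| = 20.637.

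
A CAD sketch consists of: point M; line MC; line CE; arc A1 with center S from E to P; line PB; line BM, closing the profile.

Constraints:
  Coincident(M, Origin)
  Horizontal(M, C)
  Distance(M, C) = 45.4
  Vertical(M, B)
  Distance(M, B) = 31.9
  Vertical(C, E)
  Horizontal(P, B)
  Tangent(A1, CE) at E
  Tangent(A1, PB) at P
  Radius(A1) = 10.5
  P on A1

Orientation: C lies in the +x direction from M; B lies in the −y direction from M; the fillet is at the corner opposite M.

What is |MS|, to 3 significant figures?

40.9

M is at the origin; MC is horizontal with |MC| = 45.4 and C on the +x side, so C = (45.4, 0.00). MB is vertical with |MB| = 31.9 and B on the −y side, so B = (0.00, -31.9). The virtual corner opposite M is at (45.4, -31.9). Tangency of A1 to CE means the radius SE is perpendicular to CE and A1 meets PB tangentially, so SP is at right angles to PB, with radius 10.5, so the center S sits 10.5 in from both sides at S = (34.9, -21.4). Then |MS| = |S − M| = 40.9.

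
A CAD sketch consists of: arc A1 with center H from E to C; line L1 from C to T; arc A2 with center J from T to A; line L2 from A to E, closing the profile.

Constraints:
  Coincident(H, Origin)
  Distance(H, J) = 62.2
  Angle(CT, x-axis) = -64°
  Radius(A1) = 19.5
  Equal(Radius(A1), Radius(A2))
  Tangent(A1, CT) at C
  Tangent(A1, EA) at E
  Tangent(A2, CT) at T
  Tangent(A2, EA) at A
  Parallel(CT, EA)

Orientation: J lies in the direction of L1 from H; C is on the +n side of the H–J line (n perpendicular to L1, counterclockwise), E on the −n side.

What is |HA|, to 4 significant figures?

65.19

Tangency of A1 to both parallel lines with radius 19.5 puts C and E at H ± 19.5·n: C = (17.53, 8.548), E = (-17.53, -8.548). Equal radii place T and A the same way about J: T = J + 19.5·n = (44.79, -47.36), A = J − 19.5·n = (9.740, -64.45). Then |HA| = |A − H| = 65.19.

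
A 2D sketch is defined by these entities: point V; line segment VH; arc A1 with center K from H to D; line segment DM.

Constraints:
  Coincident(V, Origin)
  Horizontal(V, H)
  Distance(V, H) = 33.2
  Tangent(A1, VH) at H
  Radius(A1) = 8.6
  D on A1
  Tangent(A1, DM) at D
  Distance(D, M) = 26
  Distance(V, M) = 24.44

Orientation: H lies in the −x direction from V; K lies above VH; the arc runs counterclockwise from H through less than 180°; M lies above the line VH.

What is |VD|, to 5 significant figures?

26.894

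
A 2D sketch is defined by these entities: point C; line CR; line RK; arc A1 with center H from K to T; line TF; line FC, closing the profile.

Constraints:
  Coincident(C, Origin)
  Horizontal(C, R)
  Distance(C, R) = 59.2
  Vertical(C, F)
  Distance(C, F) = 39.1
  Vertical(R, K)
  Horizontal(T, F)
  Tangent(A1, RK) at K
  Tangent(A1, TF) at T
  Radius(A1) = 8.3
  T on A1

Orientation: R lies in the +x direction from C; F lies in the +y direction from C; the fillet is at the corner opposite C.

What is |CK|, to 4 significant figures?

66.73

The virtual corner opposite C is at (59.20, 39.10). Tangency of A1 to RK means the radius HK is perpendicular to RK and tangency of A1 to TF means the radius HT is perpendicular to TF, with radius 8.3, so the center H sits 8.3 in from both sides at H = (50.90, 30.80). That places the tangent points at K = (59.20, 30.80) on RK and T = (50.90, 39.10) on TF. Then |CK| = |K − C| = 66.73.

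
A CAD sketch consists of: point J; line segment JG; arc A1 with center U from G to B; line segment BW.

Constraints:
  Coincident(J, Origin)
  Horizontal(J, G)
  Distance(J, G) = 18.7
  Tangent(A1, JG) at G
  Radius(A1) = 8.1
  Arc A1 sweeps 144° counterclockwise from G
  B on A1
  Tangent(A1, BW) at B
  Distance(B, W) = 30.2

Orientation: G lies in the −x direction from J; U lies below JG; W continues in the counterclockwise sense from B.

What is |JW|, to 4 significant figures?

32.42

J is at the origin; J and G share the same y with |JG| = 18.7 and G on the −x side, so G = (-18.70, 0.000). The tangent condition forces UG to be normal to JG, so U = G + (0, -8.1) = (-18.70, -8.100). On A1, G sits at bearing 90° from U; a 144° counterclockwise sweep puts B at bearing 234°, so B = U + 8.1·(cos 234°, sin 234°) = (-23.46, -14.65). Tangency of A1 to BW means the radius UB is perpendicular to BW, so BW runs along (−sin 234°, cos 234°); with |BW| = 30.2, W = (0.9713, -32.40). Then |JW| = |W − J| = 32.42.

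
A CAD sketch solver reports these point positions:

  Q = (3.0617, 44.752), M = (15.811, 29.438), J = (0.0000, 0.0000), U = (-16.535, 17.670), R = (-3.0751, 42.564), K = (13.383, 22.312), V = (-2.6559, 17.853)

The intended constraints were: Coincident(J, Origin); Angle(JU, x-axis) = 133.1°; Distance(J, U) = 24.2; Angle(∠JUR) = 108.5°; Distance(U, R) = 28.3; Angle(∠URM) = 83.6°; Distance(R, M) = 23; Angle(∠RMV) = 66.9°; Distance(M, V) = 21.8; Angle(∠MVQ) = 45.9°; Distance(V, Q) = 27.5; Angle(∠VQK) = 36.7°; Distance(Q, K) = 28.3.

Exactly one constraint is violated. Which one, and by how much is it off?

Distance(Q, K) = 28.3 — off by 3.60.

J = (0.00, 0.00) ✓; JU at 133.1° ✓; |JU| = 24.20 ✓; ∠JUR = 108.5° ✓; |UR| = 28.30 ✓; ∠URM = 83.60° ✓; |RM| = 23.00 ✓; ∠RMV = 66.90° ✓; |MV| = 21.80 ✓; ∠MVQ = 45.90° ✓; |VQ| = 27.50 ✓; ∠VQK = 36.70° ✓; |QK| = 24.70 ✗.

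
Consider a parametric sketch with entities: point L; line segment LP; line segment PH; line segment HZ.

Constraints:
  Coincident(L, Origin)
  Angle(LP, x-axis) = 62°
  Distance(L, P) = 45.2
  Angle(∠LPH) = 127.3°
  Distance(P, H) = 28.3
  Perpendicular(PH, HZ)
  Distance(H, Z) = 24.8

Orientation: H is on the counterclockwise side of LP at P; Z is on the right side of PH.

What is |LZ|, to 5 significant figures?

82.418

L is at the origin; LP runs at 62.0° with length 45.2, so P = 45.2·(cos 62.0°, sin 62.0°) = (21.220, 39.909). ∠LPH = 127.3°, so PH runs at 62.0° + (180° − 127.3°) = 114.70° from the x-axis; with |PH| = 28.3, H = P + 28.3·(cos 114.70°, sin 114.70°) = (9.3945, 65.620). PH is perpendicular to HZ; with |HZ| = 24.8 on the right of PH, Z = H + 24.8·(0.90851, 0.41787) = (31.925, 75.983). Then |LZ| = |Z − L| = 82.418.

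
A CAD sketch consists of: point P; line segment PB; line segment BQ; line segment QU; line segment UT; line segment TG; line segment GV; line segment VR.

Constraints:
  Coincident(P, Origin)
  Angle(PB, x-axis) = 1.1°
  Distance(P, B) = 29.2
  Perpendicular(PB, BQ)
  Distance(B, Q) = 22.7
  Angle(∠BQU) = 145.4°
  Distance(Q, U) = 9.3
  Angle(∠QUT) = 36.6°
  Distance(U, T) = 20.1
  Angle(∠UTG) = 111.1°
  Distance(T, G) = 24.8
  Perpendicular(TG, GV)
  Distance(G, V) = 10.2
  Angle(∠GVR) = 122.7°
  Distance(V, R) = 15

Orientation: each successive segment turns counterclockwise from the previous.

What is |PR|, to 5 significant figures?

47.212

P is at the origin; PB runs at 1.1° with length 29.2, so B = (29.195, 0.56057). PB is perpendicular to BQ, so BQ runs at 91.100°; with |BQ| = 22.7, Q = (28.759, 23.256). ∠BQU = 145.4° gives QU at 125.70° from the x-axis; with |QU| = 9.3, U = (23.332, 30.809). ∠QUT = 36.6° gives UT at -90.900° from the x-axis; with |UT| = 20.1, T = (23.016, 10.711). ∠UTG = 111.1° gives TG at -22.000° from the x-axis; with |TG| = 24.8, G = (46.010, 1.4210). TG ⟂ GV, so GV runs at 68.000°; with |GV| = 10.2, V = (49.831, 10.878). ∠GVR = 122.7° gives VR at 125.30° from the x-axis; with |VR| = 15.0, R = (41.163, 23.120). Then |PR| = |R − P| = 47.212.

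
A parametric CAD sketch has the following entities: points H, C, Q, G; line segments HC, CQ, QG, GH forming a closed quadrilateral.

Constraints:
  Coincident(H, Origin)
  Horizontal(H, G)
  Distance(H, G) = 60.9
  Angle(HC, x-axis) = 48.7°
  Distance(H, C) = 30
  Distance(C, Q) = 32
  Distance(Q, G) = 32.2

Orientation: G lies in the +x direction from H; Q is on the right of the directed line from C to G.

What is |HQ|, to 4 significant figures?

30.72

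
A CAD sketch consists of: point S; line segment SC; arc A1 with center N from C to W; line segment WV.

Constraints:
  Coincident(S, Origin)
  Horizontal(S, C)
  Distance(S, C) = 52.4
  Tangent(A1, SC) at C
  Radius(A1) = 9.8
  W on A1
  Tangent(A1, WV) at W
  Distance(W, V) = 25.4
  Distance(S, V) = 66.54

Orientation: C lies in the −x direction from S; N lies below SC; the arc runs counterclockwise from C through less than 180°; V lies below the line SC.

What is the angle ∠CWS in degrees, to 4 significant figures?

41.15°

S is at the origin; S and C share the same y with |SC| = 52.4 and C on the −x side, so C = (-52.40, 0.000). Since A1 is tangent to SC there, NC ⟂ SC, so N = C + (0, -9.8) = (-52.40, -9.800). Since NW ⟂ WV (tangency), |NV| = √(9.8² + 25.4²) = 27.22 regardless of where W sits on A1. So V lies on both circle(S, 66.54) and circle(N, 27.22); the below-SC intersection is V = (-55.40, -36.86). W is the foot of the tangent from V: W = (-61.88, -12.30).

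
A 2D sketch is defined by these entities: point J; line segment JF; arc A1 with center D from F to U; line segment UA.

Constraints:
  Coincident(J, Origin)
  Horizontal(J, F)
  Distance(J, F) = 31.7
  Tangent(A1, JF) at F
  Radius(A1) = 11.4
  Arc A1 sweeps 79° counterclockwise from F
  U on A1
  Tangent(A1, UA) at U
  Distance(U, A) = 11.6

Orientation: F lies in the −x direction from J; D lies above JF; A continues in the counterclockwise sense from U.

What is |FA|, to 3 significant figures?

24.6

J is at the origin; J and F share the same y with |JF| = 31.7 and F on the −x side, so F = (-31.7, 0.00). Since A1 is tangent to JF there, DF ⟂ JF, so D = F + (0, 11.4) = (-31.7, 11.4). On A1, F sits at bearing -90° from D; a 79° counterclockwise sweep puts U at bearing -11°, so U = D + 11.4·(cos -11°, sin -11°) = (-20.5, 9.22). A1 meets UA tangentially, so DU is at right angles to UA, so UA runs along (−sin -11°, cos -11°); with |UA| = 11.6, A = (-18.3, 20.6). Then |FA| = |A − F| = 24.6.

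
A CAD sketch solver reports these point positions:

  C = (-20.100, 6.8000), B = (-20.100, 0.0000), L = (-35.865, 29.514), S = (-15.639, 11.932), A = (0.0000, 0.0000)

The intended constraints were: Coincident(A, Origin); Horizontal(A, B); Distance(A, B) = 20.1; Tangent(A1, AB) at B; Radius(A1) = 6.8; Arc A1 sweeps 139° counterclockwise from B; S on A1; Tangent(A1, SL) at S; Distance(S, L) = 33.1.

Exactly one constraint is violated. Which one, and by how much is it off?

Distance(S, L) = 33.1 — off by 6.30.

A = (0.00, 0.00) ✓; A.y = 0.00, B.y = 0.00 ✓; |AB| = 20.10 ✓; ∠(CB, BA) = 90.00° ✓; |CB| = 6.800 ✓; bearing(C→S) − bearing(C→B) = 139.0° ✓; |CS| = 6.800 ✓; ∠(CS, SL) = 90.00° ✓; |SL| = 26.80 ✗.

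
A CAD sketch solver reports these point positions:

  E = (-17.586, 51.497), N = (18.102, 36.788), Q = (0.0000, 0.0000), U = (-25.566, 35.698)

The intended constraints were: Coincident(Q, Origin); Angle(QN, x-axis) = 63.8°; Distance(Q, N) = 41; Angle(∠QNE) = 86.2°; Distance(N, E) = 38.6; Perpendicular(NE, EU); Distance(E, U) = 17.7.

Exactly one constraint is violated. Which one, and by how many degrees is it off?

Perpendicular(NE, EU) — off by 4.40°.

Q = (0.00, 0.00) ✓; QN at 63.80° ✓; |QN| = 41.00 ✓; ∠QNE = 86.20° ✓; |NE| = 38.60 ✓; ∠(NE, EU) = 85.60° ✗; |EU| = 17.70 ✓.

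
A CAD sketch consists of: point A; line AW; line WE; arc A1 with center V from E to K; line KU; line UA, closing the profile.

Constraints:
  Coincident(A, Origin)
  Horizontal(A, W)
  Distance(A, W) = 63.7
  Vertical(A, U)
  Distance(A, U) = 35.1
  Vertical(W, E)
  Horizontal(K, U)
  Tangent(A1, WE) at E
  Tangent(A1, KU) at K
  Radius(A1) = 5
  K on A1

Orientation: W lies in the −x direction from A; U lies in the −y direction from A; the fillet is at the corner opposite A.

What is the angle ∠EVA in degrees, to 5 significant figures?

152.85°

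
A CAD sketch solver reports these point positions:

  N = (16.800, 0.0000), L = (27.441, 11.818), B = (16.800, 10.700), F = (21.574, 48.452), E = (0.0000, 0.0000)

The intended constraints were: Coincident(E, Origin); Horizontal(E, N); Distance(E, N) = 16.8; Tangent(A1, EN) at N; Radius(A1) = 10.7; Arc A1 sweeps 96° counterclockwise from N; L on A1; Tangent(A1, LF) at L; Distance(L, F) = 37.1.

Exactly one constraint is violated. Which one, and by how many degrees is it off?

Tangent(A1, LF) at L — off by 3.10°.

E = (0.00, 0.00) ✓; E.y = 0.00, N.y = 0.00 ✓; |EN| = 16.80 ✓; ∠(BN, NE) = 90.00° ✓; |BN| = 10.70 ✓; bearing(B→L) − bearing(B→N) = 96.00° ✓; |BL| = 10.70 ✓; ∠(BL, LF) = 86.90° ✗; |LF| = 37.10 ✓.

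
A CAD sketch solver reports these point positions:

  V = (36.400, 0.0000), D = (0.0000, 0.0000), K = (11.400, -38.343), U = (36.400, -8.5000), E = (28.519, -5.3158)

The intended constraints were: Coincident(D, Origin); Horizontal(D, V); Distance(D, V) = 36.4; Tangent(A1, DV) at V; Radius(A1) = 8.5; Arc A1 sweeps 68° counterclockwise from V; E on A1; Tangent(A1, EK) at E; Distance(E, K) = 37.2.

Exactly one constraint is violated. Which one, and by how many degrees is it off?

Tangent(A1, EK) at E — off by 5.40°.

D = (0.00, 0.00) ✓; D.y = 0.00, V.y = 0.00 ✓; |DV| = 36.40 ✓; ∠(UV, VD) = 90.00° ✓; |UV| = 8.500 ✓; bearing(U→E) − bearing(U→V) = 68.00° ✓; |UE| = 8.500 ✓; ∠(UE, EK) = 95.40° ✗; |EK| = 37.20 ✓.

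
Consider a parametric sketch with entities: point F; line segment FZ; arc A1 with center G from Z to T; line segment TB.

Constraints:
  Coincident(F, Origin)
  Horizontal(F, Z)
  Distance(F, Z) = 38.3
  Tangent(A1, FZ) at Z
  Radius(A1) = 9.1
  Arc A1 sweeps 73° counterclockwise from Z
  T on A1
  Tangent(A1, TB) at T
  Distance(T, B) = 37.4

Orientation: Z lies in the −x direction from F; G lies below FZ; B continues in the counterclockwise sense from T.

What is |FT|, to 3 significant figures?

47.4

F is at the origin; FZ is horizontal with |FZ| = 38.3 and Z on the −x side, so Z = (-38.3, 0.00). Since A1 is tangent to FZ there, GZ ⟂ FZ, so G = Z + (0, -9.1) = (-38.3, -9.10). On A1, Z sits at bearing 90° from G; a 73° counterclockwise sweep puts T at bearing 163°, so T = G + 9.1·(cos 163°, sin 163°) = (-47.0, -6.44). Then |FT| = |T − F| = 47.4.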